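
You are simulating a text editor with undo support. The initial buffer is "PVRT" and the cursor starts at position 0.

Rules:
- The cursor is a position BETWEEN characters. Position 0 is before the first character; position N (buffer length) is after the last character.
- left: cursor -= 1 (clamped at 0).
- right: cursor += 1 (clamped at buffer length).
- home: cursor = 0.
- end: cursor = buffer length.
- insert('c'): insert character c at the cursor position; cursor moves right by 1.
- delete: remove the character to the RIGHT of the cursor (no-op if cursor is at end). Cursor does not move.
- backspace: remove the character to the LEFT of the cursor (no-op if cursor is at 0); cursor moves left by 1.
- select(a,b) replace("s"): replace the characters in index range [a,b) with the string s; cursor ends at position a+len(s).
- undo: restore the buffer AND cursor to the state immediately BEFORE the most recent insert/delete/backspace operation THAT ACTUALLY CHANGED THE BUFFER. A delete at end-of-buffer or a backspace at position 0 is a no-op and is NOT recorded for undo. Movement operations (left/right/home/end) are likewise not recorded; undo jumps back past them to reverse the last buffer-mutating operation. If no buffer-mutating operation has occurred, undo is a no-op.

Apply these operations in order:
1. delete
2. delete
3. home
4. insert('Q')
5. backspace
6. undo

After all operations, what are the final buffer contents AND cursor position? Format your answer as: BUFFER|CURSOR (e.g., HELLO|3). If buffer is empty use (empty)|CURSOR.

Answer: QRT|1

Derivation:
After op 1 (delete): buf='VRT' cursor=0
After op 2 (delete): buf='RT' cursor=0
After op 3 (home): buf='RT' cursor=0
After op 4 (insert('Q')): buf='QRT' cursor=1
After op 5 (backspace): buf='RT' cursor=0
After op 6 (undo): buf='QRT' cursor=1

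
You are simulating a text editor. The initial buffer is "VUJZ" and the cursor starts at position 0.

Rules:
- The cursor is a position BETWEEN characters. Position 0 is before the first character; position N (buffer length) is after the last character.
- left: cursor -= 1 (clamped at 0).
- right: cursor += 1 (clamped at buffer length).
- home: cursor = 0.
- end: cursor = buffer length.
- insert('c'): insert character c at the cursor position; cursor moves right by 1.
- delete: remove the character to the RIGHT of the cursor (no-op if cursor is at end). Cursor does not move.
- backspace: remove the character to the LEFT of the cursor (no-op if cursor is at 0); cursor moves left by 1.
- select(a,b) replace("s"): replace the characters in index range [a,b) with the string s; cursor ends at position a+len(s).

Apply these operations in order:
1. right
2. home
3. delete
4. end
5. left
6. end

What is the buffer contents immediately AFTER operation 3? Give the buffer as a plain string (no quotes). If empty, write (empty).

After op 1 (right): buf='VUJZ' cursor=1
After op 2 (home): buf='VUJZ' cursor=0
After op 3 (delete): buf='UJZ' cursor=0

Answer: UJZ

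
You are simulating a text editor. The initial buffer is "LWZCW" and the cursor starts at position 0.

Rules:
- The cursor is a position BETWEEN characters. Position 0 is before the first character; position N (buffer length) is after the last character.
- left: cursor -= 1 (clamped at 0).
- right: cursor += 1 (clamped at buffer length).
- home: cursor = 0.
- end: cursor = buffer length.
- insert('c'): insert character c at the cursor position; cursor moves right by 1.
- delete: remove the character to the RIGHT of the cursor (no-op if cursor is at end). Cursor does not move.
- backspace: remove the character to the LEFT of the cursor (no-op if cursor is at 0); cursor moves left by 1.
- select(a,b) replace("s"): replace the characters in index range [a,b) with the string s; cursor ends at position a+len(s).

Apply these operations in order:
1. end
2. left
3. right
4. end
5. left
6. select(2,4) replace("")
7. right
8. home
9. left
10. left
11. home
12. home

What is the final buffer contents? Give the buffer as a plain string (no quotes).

Answer: LWW

Derivation:
After op 1 (end): buf='LWZCW' cursor=5
After op 2 (left): buf='LWZCW' cursor=4
After op 3 (right): buf='LWZCW' cursor=5
After op 4 (end): buf='LWZCW' cursor=5
After op 5 (left): buf='LWZCW' cursor=4
After op 6 (select(2,4) replace("")): buf='LWW' cursor=2
After op 7 (right): buf='LWW' cursor=3
After op 8 (home): buf='LWW' cursor=0
After op 9 (left): buf='LWW' cursor=0
After op 10 (left): buf='LWW' cursor=0
After op 11 (home): buf='LWW' cursor=0
After op 12 (home): buf='LWW' cursor=0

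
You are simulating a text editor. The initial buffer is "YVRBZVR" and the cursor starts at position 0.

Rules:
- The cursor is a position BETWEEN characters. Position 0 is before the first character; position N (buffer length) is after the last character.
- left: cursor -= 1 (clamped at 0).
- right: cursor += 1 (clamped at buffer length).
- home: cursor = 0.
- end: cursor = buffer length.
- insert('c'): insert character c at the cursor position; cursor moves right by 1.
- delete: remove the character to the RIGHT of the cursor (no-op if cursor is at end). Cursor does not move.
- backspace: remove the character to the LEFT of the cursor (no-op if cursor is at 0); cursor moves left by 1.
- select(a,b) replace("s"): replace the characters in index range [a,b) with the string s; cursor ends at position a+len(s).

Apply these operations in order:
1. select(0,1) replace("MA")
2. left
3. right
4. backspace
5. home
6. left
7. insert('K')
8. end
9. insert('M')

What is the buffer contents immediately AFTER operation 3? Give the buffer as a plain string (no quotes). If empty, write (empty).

After op 1 (select(0,1) replace("MA")): buf='MAVRBZVR' cursor=2
After op 2 (left): buf='MAVRBZVR' cursor=1
After op 3 (right): buf='MAVRBZVR' cursor=2

Answer: MAVRBZVR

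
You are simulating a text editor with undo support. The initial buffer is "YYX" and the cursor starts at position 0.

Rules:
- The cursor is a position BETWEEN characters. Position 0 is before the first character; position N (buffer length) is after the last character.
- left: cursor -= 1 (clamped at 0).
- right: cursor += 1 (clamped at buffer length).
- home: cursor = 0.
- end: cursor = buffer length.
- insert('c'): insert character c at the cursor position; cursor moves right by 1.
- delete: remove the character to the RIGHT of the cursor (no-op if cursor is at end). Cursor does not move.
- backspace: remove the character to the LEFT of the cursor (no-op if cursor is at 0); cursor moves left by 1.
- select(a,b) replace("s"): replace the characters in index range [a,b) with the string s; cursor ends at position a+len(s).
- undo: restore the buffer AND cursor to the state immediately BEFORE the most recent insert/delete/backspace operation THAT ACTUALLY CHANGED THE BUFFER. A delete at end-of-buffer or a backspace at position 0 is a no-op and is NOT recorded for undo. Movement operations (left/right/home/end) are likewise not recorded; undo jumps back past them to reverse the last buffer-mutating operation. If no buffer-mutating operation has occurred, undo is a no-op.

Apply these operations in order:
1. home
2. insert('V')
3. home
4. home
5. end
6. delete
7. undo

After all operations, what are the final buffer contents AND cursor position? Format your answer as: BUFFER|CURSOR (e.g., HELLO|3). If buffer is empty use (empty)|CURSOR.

Answer: YYX|0

Derivation:
After op 1 (home): buf='YYX' cursor=0
After op 2 (insert('V')): buf='VYYX' cursor=1
After op 3 (home): buf='VYYX' cursor=0
After op 4 (home): buf='VYYX' cursor=0
After op 5 (end): buf='VYYX' cursor=4
After op 6 (delete): buf='VYYX' cursor=4
After op 7 (undo): buf='YYX' cursor=0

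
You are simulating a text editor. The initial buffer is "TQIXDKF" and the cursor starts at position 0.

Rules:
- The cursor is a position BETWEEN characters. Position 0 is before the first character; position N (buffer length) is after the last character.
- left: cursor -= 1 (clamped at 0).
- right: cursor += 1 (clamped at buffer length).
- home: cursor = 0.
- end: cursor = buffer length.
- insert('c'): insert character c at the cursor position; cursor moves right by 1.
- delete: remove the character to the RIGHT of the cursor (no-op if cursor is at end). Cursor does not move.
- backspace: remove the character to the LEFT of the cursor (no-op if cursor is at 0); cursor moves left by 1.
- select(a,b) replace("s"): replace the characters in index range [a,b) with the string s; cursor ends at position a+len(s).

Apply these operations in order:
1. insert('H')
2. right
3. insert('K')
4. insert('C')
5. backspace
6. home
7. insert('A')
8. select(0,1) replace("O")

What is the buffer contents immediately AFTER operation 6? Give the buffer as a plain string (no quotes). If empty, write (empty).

Answer: HTKQIXDKF

Derivation:
After op 1 (insert('H')): buf='HTQIXDKF' cursor=1
After op 2 (right): buf='HTQIXDKF' cursor=2
After op 3 (insert('K')): buf='HTKQIXDKF' cursor=3
After op 4 (insert('C')): buf='HTKCQIXDKF' cursor=4
After op 5 (backspace): buf='HTKQIXDKF' cursor=3
After op 6 (home): buf='HTKQIXDKF' cursor=0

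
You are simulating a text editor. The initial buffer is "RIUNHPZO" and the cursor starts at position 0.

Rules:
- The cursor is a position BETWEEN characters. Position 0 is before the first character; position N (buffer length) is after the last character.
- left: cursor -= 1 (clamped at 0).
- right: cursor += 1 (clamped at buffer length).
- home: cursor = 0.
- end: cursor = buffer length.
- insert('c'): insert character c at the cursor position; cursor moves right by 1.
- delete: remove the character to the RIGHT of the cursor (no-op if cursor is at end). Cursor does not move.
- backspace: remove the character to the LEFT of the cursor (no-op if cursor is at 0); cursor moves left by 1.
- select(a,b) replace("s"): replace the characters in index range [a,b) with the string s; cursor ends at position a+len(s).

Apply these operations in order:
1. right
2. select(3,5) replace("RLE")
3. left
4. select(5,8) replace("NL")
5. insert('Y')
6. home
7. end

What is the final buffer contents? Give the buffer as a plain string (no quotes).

After op 1 (right): buf='RIUNHPZO' cursor=1
After op 2 (select(3,5) replace("RLE")): buf='RIURLEPZO' cursor=6
After op 3 (left): buf='RIURLEPZO' cursor=5
After op 4 (select(5,8) replace("NL")): buf='RIURLNLO' cursor=7
After op 5 (insert('Y')): buf='RIURLNLYO' cursor=8
After op 6 (home): buf='RIURLNLYO' cursor=0
After op 7 (end): buf='RIURLNLYO' cursor=9

Answer: RIURLNLYO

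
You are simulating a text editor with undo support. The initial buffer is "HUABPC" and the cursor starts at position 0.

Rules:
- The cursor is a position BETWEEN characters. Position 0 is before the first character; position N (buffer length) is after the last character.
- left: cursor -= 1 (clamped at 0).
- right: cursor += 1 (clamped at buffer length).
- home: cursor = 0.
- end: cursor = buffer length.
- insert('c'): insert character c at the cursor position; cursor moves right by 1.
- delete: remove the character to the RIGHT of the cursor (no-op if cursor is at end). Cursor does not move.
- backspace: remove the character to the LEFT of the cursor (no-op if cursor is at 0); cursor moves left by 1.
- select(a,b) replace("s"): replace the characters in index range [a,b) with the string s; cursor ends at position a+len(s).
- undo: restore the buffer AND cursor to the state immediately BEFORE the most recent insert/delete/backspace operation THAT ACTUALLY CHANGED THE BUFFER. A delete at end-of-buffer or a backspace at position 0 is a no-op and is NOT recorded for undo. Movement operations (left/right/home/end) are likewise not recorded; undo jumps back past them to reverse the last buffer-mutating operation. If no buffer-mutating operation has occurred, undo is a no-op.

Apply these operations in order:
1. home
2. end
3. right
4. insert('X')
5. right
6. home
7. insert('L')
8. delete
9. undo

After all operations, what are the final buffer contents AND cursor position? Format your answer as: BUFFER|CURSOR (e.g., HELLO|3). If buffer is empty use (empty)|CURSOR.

Answer: LHUABPCX|1

Derivation:
After op 1 (home): buf='HUABPC' cursor=0
After op 2 (end): buf='HUABPC' cursor=6
After op 3 (right): buf='HUABPC' cursor=6
After op 4 (insert('X')): buf='HUABPCX' cursor=7
After op 5 (right): buf='HUABPCX' cursor=7
After op 6 (home): buf='HUABPCX' cursor=0
After op 7 (insert('L')): buf='LHUABPCX' cursor=1
After op 8 (delete): buf='LUABPCX' cursor=1
After op 9 (undo): buf='LHUABPCX' cursor=1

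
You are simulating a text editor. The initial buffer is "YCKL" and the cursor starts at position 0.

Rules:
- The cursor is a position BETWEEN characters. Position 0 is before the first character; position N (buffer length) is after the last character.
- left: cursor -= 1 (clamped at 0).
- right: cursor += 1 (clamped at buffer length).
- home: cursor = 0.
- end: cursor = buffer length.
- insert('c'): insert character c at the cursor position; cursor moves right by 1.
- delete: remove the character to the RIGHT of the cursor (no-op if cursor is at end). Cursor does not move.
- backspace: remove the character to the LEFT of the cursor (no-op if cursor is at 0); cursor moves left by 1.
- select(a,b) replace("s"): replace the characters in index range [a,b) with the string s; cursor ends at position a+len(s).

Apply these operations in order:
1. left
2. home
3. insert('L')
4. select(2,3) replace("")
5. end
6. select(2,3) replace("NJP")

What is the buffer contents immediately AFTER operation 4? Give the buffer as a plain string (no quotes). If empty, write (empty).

After op 1 (left): buf='YCKL' cursor=0
After op 2 (home): buf='YCKL' cursor=0
After op 3 (insert('L')): buf='LYCKL' cursor=1
After op 4 (select(2,3) replace("")): buf='LYKL' cursor=2

Answer: LYKL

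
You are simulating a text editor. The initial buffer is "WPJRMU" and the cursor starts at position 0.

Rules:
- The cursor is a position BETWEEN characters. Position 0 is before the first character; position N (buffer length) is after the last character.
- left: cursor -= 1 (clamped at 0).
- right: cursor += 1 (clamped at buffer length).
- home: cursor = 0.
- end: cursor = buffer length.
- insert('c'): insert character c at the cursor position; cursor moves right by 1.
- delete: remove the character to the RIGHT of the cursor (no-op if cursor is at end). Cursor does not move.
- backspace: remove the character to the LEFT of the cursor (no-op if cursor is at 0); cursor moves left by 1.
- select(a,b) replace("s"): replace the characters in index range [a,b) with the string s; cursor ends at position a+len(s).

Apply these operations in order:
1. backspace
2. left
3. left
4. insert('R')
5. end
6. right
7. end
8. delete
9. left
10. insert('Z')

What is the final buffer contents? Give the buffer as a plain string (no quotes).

After op 1 (backspace): buf='WPJRMU' cursor=0
After op 2 (left): buf='WPJRMU' cursor=0
After op 3 (left): buf='WPJRMU' cursor=0
After op 4 (insert('R')): buf='RWPJRMU' cursor=1
After op 5 (end): buf='RWPJRMU' cursor=7
After op 6 (right): buf='RWPJRMU' cursor=7
After op 7 (end): buf='RWPJRMU' cursor=7
After op 8 (delete): buf='RWPJRMU' cursor=7
After op 9 (left): buf='RWPJRMU' cursor=6
After op 10 (insert('Z')): buf='RWPJRMZU' cursor=7

Answer: RWPJRMZU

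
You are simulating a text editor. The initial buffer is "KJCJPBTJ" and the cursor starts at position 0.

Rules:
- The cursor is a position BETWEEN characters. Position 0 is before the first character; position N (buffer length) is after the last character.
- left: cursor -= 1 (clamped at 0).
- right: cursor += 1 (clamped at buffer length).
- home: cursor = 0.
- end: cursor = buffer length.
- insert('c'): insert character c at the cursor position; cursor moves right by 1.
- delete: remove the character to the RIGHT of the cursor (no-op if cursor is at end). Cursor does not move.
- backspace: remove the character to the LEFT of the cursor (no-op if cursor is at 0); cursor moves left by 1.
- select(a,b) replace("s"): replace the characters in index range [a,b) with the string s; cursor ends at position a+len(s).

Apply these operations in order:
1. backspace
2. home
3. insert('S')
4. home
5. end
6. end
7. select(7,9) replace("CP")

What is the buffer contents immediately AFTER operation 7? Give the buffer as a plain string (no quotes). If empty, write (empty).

Answer: SKJCJPBCP

Derivation:
After op 1 (backspace): buf='KJCJPBTJ' cursor=0
After op 2 (home): buf='KJCJPBTJ' cursor=0
After op 3 (insert('S')): buf='SKJCJPBTJ' cursor=1
After op 4 (home): buf='SKJCJPBTJ' cursor=0
After op 5 (end): buf='SKJCJPBTJ' cursor=9
After op 6 (end): buf='SKJCJPBTJ' cursor=9
After op 7 (select(7,9) replace("CP")): buf='SKJCJPBCP' cursor=9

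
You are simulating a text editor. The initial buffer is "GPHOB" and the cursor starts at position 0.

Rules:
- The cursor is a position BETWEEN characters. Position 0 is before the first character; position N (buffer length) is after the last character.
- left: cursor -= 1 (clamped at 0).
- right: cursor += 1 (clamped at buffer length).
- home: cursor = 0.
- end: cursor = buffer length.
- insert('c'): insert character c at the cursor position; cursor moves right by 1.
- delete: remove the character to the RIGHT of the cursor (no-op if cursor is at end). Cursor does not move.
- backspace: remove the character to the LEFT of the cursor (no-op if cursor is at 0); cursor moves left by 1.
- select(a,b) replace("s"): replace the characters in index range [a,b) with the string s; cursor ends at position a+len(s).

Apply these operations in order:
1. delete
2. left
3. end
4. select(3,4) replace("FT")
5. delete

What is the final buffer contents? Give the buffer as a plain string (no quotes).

After op 1 (delete): buf='PHOB' cursor=0
After op 2 (left): buf='PHOB' cursor=0
After op 3 (end): buf='PHOB' cursor=4
After op 4 (select(3,4) replace("FT")): buf='PHOFT' cursor=5
After op 5 (delete): buf='PHOFT' cursor=5

Answer: PHOFT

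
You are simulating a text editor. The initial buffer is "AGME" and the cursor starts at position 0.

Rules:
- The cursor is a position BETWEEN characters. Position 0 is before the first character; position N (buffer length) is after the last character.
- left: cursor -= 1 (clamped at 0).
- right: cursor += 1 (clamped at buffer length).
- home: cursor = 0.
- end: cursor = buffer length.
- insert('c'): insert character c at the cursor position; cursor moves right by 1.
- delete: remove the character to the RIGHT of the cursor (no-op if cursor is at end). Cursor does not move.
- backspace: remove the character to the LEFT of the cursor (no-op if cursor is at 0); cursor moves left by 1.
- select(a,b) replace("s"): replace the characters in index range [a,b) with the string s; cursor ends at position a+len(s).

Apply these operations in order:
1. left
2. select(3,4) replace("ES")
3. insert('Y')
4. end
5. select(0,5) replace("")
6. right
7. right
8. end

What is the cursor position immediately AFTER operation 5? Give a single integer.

Answer: 0

Derivation:
After op 1 (left): buf='AGME' cursor=0
After op 2 (select(3,4) replace("ES")): buf='AGMES' cursor=5
After op 3 (insert('Y')): buf='AGMESY' cursor=6
After op 4 (end): buf='AGMESY' cursor=6
After op 5 (select(0,5) replace("")): buf='Y' cursor=0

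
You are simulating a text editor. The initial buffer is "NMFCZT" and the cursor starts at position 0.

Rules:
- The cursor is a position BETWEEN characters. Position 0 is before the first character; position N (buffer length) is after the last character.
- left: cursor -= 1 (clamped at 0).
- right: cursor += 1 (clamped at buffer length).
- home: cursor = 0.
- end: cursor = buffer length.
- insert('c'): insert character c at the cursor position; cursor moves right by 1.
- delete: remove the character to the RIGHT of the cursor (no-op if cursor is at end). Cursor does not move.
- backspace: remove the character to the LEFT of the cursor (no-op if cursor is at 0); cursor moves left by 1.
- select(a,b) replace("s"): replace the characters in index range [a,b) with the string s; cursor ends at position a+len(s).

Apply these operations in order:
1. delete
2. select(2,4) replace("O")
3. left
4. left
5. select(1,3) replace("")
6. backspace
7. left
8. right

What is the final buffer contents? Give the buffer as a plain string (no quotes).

After op 1 (delete): buf='MFCZT' cursor=0
After op 2 (select(2,4) replace("O")): buf='MFOT' cursor=3
After op 3 (left): buf='MFOT' cursor=2
After op 4 (left): buf='MFOT' cursor=1
After op 5 (select(1,3) replace("")): buf='MT' cursor=1
After op 6 (backspace): buf='T' cursor=0
After op 7 (left): buf='T' cursor=0
After op 8 (right): buf='T' cursor=1

Answer: T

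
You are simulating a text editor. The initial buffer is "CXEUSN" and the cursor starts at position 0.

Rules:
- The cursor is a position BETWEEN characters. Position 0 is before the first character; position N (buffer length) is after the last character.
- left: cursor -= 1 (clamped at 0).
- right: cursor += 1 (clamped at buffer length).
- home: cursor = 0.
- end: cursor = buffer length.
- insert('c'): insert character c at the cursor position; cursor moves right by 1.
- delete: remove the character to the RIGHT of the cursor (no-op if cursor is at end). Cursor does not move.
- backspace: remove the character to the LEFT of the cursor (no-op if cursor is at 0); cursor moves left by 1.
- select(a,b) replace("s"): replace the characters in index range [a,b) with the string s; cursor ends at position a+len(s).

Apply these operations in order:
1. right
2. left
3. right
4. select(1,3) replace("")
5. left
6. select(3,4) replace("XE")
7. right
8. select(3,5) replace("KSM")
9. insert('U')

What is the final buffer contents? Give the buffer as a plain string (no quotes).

Answer: CUSKSMU

Derivation:
After op 1 (right): buf='CXEUSN' cursor=1
After op 2 (left): buf='CXEUSN' cursor=0
After op 3 (right): buf='CXEUSN' cursor=1
After op 4 (select(1,3) replace("")): buf='CUSN' cursor=1
After op 5 (left): buf='CUSN' cursor=0
After op 6 (select(3,4) replace("XE")): buf='CUSXE' cursor=5
After op 7 (right): buf='CUSXE' cursor=5
After op 8 (select(3,5) replace("KSM")): buf='CUSKSM' cursor=6
After op 9 (insert('U')): buf='CUSKSMU' cursor=7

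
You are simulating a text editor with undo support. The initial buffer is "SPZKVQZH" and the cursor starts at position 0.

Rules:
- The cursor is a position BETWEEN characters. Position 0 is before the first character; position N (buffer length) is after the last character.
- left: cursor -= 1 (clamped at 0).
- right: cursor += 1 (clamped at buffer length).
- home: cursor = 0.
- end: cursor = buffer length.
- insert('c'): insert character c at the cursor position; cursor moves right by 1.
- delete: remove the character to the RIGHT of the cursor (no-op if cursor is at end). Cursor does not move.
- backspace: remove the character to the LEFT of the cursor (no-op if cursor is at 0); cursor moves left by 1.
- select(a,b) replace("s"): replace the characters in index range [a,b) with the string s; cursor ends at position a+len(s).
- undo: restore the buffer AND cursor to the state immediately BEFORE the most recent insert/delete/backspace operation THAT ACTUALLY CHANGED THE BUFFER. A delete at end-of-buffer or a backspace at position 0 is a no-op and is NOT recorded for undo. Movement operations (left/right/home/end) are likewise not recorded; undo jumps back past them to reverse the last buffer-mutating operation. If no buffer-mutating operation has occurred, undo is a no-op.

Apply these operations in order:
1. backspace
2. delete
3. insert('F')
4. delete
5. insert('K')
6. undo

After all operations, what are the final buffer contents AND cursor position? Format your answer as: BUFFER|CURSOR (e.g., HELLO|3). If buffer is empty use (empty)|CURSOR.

After op 1 (backspace): buf='SPZKVQZH' cursor=0
After op 2 (delete): buf='PZKVQZH' cursor=0
After op 3 (insert('F')): buf='FPZKVQZH' cursor=1
After op 4 (delete): buf='FZKVQZH' cursor=1
After op 5 (insert('K')): buf='FKZKVQZH' cursor=2
After op 6 (undo): buf='FZKVQZH' cursor=1

Answer: FZKVQZH|1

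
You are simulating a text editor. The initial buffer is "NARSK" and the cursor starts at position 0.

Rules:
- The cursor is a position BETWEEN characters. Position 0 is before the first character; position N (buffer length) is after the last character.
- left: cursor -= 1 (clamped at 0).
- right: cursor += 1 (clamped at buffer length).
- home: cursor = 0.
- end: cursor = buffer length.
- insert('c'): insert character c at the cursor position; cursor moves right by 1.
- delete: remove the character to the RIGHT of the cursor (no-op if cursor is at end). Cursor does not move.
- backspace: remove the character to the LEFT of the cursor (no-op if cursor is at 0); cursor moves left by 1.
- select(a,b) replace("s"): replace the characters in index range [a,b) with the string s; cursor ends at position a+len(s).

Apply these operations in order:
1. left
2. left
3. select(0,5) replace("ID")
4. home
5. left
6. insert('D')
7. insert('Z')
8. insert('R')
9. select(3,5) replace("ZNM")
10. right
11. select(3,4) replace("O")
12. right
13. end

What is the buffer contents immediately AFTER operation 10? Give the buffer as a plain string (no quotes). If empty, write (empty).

Answer: DZRZNM

Derivation:
After op 1 (left): buf='NARSK' cursor=0
After op 2 (left): buf='NARSK' cursor=0
After op 3 (select(0,5) replace("ID")): buf='ID' cursor=2
After op 4 (home): buf='ID' cursor=0
After op 5 (left): buf='ID' cursor=0
After op 6 (insert('D')): buf='DID' cursor=1
After op 7 (insert('Z')): buf='DZID' cursor=2
After op 8 (insert('R')): buf='DZRID' cursor=3
After op 9 (select(3,5) replace("ZNM")): buf='DZRZNM' cursor=6
After op 10 (right): buf='DZRZNM' cursor=6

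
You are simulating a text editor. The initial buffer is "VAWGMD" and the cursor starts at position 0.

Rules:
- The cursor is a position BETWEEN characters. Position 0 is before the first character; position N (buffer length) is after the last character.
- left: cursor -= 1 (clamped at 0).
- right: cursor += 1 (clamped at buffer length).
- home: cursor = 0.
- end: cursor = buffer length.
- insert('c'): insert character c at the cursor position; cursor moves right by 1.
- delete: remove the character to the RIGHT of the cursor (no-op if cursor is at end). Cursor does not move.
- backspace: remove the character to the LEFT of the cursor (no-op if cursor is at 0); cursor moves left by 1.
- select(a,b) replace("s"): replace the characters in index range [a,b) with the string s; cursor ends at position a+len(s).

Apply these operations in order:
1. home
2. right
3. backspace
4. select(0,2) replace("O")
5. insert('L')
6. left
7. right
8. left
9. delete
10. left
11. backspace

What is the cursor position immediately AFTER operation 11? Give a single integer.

Answer: 0

Derivation:
After op 1 (home): buf='VAWGMD' cursor=0
After op 2 (right): buf='VAWGMD' cursor=1
After op 3 (backspace): buf='AWGMD' cursor=0
After op 4 (select(0,2) replace("O")): buf='OGMD' cursor=1
After op 5 (insert('L')): buf='OLGMD' cursor=2
After op 6 (left): buf='OLGMD' cursor=1
After op 7 (right): buf='OLGMD' cursor=2
After op 8 (left): buf='OLGMD' cursor=1
After op 9 (delete): buf='OGMD' cursor=1
After op 10 (left): buf='OGMD' cursor=0
After op 11 (backspace): buf='OGMD' cursor=0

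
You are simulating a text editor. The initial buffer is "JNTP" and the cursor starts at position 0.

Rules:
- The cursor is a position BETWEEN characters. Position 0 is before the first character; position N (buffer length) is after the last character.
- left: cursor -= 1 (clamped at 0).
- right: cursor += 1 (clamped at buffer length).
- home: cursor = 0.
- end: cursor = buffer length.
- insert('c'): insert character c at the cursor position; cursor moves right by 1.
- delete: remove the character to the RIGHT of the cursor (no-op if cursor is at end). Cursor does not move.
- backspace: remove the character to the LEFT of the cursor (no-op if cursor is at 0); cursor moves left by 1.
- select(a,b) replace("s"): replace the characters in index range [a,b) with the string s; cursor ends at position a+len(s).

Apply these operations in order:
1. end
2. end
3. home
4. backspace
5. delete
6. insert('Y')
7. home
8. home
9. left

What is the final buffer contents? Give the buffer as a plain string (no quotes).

After op 1 (end): buf='JNTP' cursor=4
After op 2 (end): buf='JNTP' cursor=4
After op 3 (home): buf='JNTP' cursor=0
After op 4 (backspace): buf='JNTP' cursor=0
After op 5 (delete): buf='NTP' cursor=0
After op 6 (insert('Y')): buf='YNTP' cursor=1
After op 7 (home): buf='YNTP' cursor=0
After op 8 (home): buf='YNTP' cursor=0
After op 9 (left): buf='YNTP' cursor=0

Answer: YNTP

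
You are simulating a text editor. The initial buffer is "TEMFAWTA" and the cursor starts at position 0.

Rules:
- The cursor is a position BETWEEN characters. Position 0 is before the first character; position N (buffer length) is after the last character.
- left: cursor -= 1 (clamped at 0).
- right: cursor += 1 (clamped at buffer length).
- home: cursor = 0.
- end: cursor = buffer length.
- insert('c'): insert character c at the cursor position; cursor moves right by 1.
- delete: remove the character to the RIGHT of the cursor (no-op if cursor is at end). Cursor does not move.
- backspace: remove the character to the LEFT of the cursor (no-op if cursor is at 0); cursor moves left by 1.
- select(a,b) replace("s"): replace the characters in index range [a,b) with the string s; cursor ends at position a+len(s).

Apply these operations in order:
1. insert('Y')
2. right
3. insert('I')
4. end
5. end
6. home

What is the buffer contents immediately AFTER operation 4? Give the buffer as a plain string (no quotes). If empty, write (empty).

After op 1 (insert('Y')): buf='YTEMFAWTA' cursor=1
After op 2 (right): buf='YTEMFAWTA' cursor=2
After op 3 (insert('I')): buf='YTIEMFAWTA' cursor=3
After op 4 (end): buf='YTIEMFAWTA' cursor=10

Answer: YTIEMFAWTA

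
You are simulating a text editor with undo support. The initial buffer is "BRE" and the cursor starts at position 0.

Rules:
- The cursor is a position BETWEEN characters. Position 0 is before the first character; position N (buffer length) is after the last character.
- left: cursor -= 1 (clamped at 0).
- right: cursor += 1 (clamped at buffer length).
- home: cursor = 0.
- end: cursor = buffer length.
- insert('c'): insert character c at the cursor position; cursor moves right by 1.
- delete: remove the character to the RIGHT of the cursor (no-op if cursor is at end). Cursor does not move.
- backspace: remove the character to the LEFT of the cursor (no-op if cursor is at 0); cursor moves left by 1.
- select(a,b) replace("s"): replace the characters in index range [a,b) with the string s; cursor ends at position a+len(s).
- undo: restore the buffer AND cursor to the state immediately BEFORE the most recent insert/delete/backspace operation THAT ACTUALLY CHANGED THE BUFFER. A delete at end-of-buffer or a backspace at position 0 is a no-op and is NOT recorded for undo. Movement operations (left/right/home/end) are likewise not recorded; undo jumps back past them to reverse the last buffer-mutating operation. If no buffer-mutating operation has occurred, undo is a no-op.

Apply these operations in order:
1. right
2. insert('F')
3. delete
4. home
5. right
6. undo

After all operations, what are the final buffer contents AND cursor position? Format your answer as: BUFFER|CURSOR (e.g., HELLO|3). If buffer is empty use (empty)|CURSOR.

Answer: BFRE|2

Derivation:
After op 1 (right): buf='BRE' cursor=1
After op 2 (insert('F')): buf='BFRE' cursor=2
After op 3 (delete): buf='BFE' cursor=2
After op 4 (home): buf='BFE' cursor=0
After op 5 (right): buf='BFE' cursor=1
After op 6 (undo): buf='BFRE' cursor=2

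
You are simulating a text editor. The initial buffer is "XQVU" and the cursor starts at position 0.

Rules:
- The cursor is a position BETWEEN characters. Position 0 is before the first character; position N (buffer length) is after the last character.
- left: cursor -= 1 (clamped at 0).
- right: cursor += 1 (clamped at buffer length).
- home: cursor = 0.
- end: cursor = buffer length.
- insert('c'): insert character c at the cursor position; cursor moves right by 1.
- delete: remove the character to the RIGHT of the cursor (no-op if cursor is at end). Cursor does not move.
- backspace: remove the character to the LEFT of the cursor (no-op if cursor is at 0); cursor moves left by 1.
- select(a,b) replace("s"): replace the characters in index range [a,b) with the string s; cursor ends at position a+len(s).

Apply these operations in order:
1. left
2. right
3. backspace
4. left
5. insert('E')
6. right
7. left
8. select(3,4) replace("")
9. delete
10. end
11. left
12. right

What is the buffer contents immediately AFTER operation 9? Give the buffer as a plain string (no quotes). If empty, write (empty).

Answer: EQV

Derivation:
After op 1 (left): buf='XQVU' cursor=0
After op 2 (right): buf='XQVU' cursor=1
After op 3 (backspace): buf='QVU' cursor=0
After op 4 (left): buf='QVU' cursor=0
After op 5 (insert('E')): buf='EQVU' cursor=1
After op 6 (right): buf='EQVU' cursor=2
After op 7 (left): buf='EQVU' cursor=1
After op 8 (select(3,4) replace("")): buf='EQV' cursor=3
After op 9 (delete): buf='EQV' cursor=3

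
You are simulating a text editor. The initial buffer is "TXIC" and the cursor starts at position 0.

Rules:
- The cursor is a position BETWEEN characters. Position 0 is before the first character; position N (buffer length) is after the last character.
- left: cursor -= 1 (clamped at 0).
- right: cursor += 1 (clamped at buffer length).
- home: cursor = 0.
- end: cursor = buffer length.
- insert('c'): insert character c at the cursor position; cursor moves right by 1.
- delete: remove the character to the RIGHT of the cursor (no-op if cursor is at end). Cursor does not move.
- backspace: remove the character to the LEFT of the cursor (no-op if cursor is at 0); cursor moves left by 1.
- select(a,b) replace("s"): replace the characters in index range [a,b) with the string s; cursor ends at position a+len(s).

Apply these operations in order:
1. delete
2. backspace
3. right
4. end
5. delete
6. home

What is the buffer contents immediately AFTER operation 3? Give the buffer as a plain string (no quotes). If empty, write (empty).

After op 1 (delete): buf='XIC' cursor=0
After op 2 (backspace): buf='XIC' cursor=0
After op 3 (right): buf='XIC' cursor=1

Answer: XIC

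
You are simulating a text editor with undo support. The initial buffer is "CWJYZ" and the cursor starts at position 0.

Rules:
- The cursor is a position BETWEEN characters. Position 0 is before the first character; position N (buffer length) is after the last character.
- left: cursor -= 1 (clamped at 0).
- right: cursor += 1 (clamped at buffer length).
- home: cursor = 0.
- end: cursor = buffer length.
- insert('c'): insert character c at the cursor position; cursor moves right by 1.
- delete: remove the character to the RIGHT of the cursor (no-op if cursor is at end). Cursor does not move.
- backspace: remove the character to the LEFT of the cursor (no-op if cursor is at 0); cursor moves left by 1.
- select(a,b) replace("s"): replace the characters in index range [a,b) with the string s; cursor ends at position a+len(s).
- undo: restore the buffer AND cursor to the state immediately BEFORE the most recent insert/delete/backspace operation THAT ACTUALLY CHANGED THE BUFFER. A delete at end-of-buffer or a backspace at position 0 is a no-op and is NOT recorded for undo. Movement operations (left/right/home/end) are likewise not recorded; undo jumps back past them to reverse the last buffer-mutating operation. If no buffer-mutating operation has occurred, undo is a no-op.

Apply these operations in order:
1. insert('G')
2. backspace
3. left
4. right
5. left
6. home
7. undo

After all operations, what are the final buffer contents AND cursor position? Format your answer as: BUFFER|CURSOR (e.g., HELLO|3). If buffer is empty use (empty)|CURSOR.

After op 1 (insert('G')): buf='GCWJYZ' cursor=1
After op 2 (backspace): buf='CWJYZ' cursor=0
After op 3 (left): buf='CWJYZ' cursor=0
After op 4 (right): buf='CWJYZ' cursor=1
After op 5 (left): buf='CWJYZ' cursor=0
After op 6 (home): buf='CWJYZ' cursor=0
After op 7 (undo): buf='GCWJYZ' cursor=1

Answer: GCWJYZ|1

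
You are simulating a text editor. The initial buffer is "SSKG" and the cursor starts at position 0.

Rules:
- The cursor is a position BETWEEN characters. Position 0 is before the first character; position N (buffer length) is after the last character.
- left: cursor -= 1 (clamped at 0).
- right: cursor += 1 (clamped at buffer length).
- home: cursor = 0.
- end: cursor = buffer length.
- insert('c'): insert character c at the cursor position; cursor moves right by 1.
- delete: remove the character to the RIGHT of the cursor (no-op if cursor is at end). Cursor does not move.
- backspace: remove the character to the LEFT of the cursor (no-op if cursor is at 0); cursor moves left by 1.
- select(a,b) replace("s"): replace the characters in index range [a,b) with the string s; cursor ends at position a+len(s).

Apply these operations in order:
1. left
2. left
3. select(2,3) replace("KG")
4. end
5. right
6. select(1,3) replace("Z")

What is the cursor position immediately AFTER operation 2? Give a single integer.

Answer: 0

Derivation:
After op 1 (left): buf='SSKG' cursor=0
After op 2 (left): buf='SSKG' cursor=0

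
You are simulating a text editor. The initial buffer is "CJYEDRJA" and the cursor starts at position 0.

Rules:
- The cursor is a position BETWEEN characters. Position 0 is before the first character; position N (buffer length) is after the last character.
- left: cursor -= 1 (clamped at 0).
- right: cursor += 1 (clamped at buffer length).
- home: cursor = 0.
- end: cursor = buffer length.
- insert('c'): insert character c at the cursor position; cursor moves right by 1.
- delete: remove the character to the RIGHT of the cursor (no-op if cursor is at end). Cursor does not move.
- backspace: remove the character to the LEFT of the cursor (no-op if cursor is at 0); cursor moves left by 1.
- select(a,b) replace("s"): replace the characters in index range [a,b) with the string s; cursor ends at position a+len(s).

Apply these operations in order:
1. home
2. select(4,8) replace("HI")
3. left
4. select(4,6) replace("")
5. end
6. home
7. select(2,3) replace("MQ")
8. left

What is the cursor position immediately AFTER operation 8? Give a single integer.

After op 1 (home): buf='CJYEDRJA' cursor=0
After op 2 (select(4,8) replace("HI")): buf='CJYEHI' cursor=6
After op 3 (left): buf='CJYEHI' cursor=5
After op 4 (select(4,6) replace("")): buf='CJYE' cursor=4
After op 5 (end): buf='CJYE' cursor=4
After op 6 (home): buf='CJYE' cursor=0
After op 7 (select(2,3) replace("MQ")): buf='CJMQE' cursor=4
After op 8 (left): buf='CJMQE' cursor=3

Answer: 3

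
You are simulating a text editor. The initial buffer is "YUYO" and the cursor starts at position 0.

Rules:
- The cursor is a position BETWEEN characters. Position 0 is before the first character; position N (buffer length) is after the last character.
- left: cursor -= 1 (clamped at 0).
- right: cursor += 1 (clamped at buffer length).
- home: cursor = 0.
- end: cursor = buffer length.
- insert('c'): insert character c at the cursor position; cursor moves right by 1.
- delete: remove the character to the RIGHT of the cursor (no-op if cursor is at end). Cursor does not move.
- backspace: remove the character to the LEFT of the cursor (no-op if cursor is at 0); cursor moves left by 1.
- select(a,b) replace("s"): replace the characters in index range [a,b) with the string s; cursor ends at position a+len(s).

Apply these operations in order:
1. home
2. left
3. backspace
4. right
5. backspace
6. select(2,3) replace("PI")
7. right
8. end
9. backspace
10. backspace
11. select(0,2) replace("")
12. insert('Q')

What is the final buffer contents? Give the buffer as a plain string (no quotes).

After op 1 (home): buf='YUYO' cursor=0
After op 2 (left): buf='YUYO' cursor=0
After op 3 (backspace): buf='YUYO' cursor=0
After op 4 (right): buf='YUYO' cursor=1
After op 5 (backspace): buf='UYO' cursor=0
After op 6 (select(2,3) replace("PI")): buf='UYPI' cursor=4
After op 7 (right): buf='UYPI' cursor=4
After op 8 (end): buf='UYPI' cursor=4
After op 9 (backspace): buf='UYP' cursor=3
After op 10 (backspace): buf='UY' cursor=2
After op 11 (select(0,2) replace("")): buf='(empty)' cursor=0
After op 12 (insert('Q')): buf='Q' cursor=1

Answer: Q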